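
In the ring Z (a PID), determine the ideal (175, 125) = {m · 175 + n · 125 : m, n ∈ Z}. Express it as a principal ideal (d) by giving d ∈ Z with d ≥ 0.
In the PID Z, (a, b) is generated by gcd(a, b). Compute gcd(175, 125) with the extended Euclidean algorithm, tracking rows (r, s, t) with s·175 + t·125 = r:
  row A: (175, 1, 0)   [1·175 + 0·125 = 175]
  row B: (125, 0, 1)   [0·175 + 1·125 = 125]
  175 = 1·125 + 50   → row C = row A − 1·row B = (50, 1, −1)   [check: 1·175 − 1·125 = 50]
  125 = 2·50 + 25   → row D = row B − 2·row C = (25, −2, 3)   [check: −2·175 + 3·125 = 25]
  50 = 2·25 + 0   → remainder 0, stop. gcd = 25 (last nonzero row D).
So gcd(175, 125) = 25, with Bézout identity −2·175 + 3·125 = 25. Containment (⊇): the Bézout identity exhibits 25 as an element of (175, 125), giving (25) ⊆ (175, 125). Containment (⊆): since 25 | 175 and 25 | 125 (175 = 25·7, 125 = 25·5), every Z-linear combination of 175 and 125 is divisible by 25, so (175, 125) ⊆ (25). Therefore (175, 125) = (25), d = 25.

Final answer: (175, 125) = (25); d = 25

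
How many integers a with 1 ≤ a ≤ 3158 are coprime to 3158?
1578

The number of a ∈ {1, ..., 3158} with gcd(a, 3158) = 1 is by definition Euler's totient φ(3158). φ is multiplicative, with φ(p^e) = p^e − p^(e−1). Factorise 3158 = 2 · 1579. Then
  φ(3158) = (2 − 1) · (1579 − 1) = 1 · 1578 = 1578.
So there are 1578 such integers.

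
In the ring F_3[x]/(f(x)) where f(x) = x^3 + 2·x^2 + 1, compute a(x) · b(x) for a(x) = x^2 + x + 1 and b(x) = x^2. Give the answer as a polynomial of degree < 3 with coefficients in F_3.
a · b ≡ 2·x + 1 (mod f(x))

Multiply as integer polynomials: a · b = x^4 + x^3 + x^2. Reducing coefficients mod 3: a · b ≡ x^4 + x^3 + x^2. Now divide by f(x) = x^3 + 2·x^2 + 1 in F_3[x], eliminating the leading term at each step:
  leading term x^4: subtract (x)·f(x) = x^4 + 2·x^3 + x, leaving 2·x^3 + x^2 + 2·x (coefficients mod 3)
  leading term 2·x^3: subtract (2)·f(x) = 2·x^3 + x^2 + 2, leaving 2·x + 1 (coefficients mod 3)
The degree is now < 3, so this is the remainder. Hence a · b ≡ 2·x + 1 in F_3[x]/(f).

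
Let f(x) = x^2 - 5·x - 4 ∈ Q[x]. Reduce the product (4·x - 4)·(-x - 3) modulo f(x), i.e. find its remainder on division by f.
First multiply in Q[x] without reducing: a · b = -4·x^2 - 8·x + 12. Now divide by f(x) = x^2 - 5·x - 4, eliminating the leading term at each step:
  leading term -4·x^2: subtract (-4)·f(x) = -4·x^2 + 20·x + 16, leaving -28·x - 4
The degree is now < 2, so this is the remainder. Hence a · b ≡ -28·x - 4 in Q[x]/(f).

Final answer: a · b ≡ -28·x - 4 (mod f(x))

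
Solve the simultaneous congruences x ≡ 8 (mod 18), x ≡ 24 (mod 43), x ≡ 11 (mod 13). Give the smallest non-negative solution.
The moduli 18, 43, 13 are pairwise coprime, so by the CRT there is a unique solution mod 18·43·13 = 10062.
Solve by successive substitution. Start with x ≡ 8 (mod 18).
  Combine with x ≡ 24 (mod 43): write x = 8 + 18·t and require 8 + 18·t ≡ 24 (mod 43), i.e. 18·t ≡ 24 − 8 ≡ 16 (mod 43). Since 18^(−1) ≡ 12 (mod 43), t ≡ 12·16 ≡ 20 (mod 43). So x ≡ 8 + 18·20 = 368 (mod 774).
  Combine with x ≡ 11 (mod 13): write x = 368 + 774·t and require 368 + 774·t ≡ 11 (mod 13), i.e. 774·t ≡ 11 − 368 ≡ 7 (mod 13). Since 774^(−1) ≡ 2 (mod 13) (774 ≡ 7 (mod 13)), t ≡ 2·7 ≡ 1 (mod 13). So x ≡ 368 + 774·1 = 1142 (mod 10062).
Unique solution in [0, 10062): x = 1142.

Final answer: x ≡ 1142 (mod 10062); the representative in [0, 10062) is 1142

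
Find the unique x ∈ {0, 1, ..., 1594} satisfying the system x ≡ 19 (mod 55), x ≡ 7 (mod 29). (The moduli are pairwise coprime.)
x ≡ 239 (mod 1595); the representative in [0, 1595) is 239

The moduli 55, 29 are pairwise coprime, so by the CRT there is a unique solution mod 55·29 = 1595.
Solve by successive substitution. Start with x ≡ 19 (mod 55).
  Combine with x ≡ 7 (mod 29): write x = 19 + 55·t and require 19 + 55·t ≡ 7 (mod 29), i.e. 55·t ≡ 7 − 19 ≡ 17 (mod 29). Since 55^(−1) ≡ 19 (mod 29) (55 ≡ 26 (mod 29)), t ≡ 19·17 ≡ 4 (mod 29). So x ≡ 19 + 55·4 = 239 (mod 1595).
Unique solution in [0, 1595): x = 239.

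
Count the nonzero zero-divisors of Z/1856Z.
Z/1856Z has 959 nonzero zero-divisors

In Z/1856Z each nonzero element is either a unit (gcd with 1856 is 1) or a zero-divisor (gcd > 1). The number of units is φ(1856): factorise 1856 = 2^6 · 29, so φ(1856) = (2^6 − 2^5) · (29 − 1) = 32 · 28 = 896. The nonzero elements number 1856 − 1 = 1855. Hence the nonzero zero-divisors number 1855 − 896 = 959.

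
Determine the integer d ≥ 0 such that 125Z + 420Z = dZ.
(125, 420) = (5); d = 5

In the PID Z, (a, b) is generated by gcd(a, b). Compute gcd(420, 125) with the extended Euclidean algorithm, tracking rows (r, s, t) with s·420 + t·125 = r:
  row A: (420, 1, 0)   [1·420 + 0·125 = 420]
  row B: (125, 0, 1)   [0·420 + 1·125 = 125]
  420 = 3·125 + 45   → row C = row A − 3·row B = (45, 1, −3)   [check: 1·420 − 3·125 = 45]
  125 = 2·45 + 35   → row D = row B − 2·row C = (35, −2, 7)   [check: −2·420 + 7·125 = 35]
  45 = 1·35 + 10   → row E = row C − 1·row D = (10, 3, −10)   [check: 3·420 − 10·125 = 10]
  35 = 3·10 + 5   → row F = row D − 3·row E = (5, −11, 37)   [check: −11·420 + 37·125 = 5]
  10 = 2·5 + 0   → remainder 0, stop. gcd = 5 (last nonzero row F).
So gcd(125, 420) = 5, with Bézout identity −11·420 + 37·125 = 5. Containment (⊇): the Bézout identity exhibits 5 as an element of (125, 420), giving (5) ⊆ (125, 420). Containment (⊆): since 5 | 125 and 5 | 420 (125 = 5·25, 420 = 5·84), every Z-linear combination of 125 and 420 is divisible by 5, so (125, 420) ⊆ (5). Therefore (125, 420) = (5), d = 5.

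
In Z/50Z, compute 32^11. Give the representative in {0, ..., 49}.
18

Use repeated squaring. Binary(11) = 1011. Walk through the bits of the exponent 11 left-to-right: at each bit after the leading one, square the running value, then multiply by 32 if the bit is 1 (always reducing mod 50):
  bit 1 = 1 (leading): start with 32.
  bit 2 = 0: square 32^2 = 1024 ≡ 24 (mod 50).
  bit 3 = 1: square 24^2 = 576 ≡ 26; bit is 1, so multiply 26·32 = 832 ≡ 32 (mod 50).
  bit 4 = 1: square 32^2 = 1024 ≡ 24; bit is 1, so multiply 24·32 = 768 ≡ 18 (mod 50).
Final value: 32^11 ≡ 18 (mod 50).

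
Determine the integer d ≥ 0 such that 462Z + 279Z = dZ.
(462, 279) = (3); d = 3

In the PID Z, (a, b) is generated by gcd(a, b). Compute gcd(462, 279) with the extended Euclidean algorithm, tracking rows (r, s, t) with s·462 + t·279 = r:
  row A: (462, 1, 0)   [1·462 + 0·279 = 462]
  row B: (279, 0, 1)   [0·462 + 1·279 = 279]
  462 = 1·279 + 183   → row C = row A − 1·row B = (183, 1, −1)   [check: 1·462 − 1·279 = 183]
  279 = 1·183 + 96   → row D = row B − 1·row C = (96, −1, 2)   [check: −1·462 + 2·279 = 96]
  183 = 1·96 + 87   → row E = row C − 1·row D = (87, 2, −3)   [check: 2·462 − 3·279 = 87]
  96 = 1·87 + 9   → row F = row D − 1·row E = (9, −3, 5)   [check: −3·462 + 5·279 = 9]
  87 = 9·9 + 6   → row G = row E − 9·row F = (6, 29, −48)   [check: 29·462 − 48·279 = 6]
  9 = 1·6 + 3   → row H = row F − 1·row G = (3, −32, 53)   [check: −32·462 + 53·279 = 3]
  6 = 2·3 + 0   → remainder 0, stop. gcd = 3 (last nonzero row H).
So gcd(462, 279) = 3, with Bézout identity −32·462 + 53·279 = 3. Containment (⊇): the Bézout identity exhibits 3 as an element of (462, 279), giving (3) ⊆ (462, 279). Containment (⊆): since 3 | 462 and 3 | 279 (462 = 3·154, 279 = 3·93), every Z-linear combination of 462 and 279 is divisible by 3, so (462, 279) ⊆ (3). Therefore (462, 279) = (3), d = 3.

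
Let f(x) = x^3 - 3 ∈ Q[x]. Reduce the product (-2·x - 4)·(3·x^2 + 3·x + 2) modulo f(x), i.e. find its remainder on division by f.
a · b ≡ -18·x^2 - 16·x - 26 (mod f(x))

First multiply in Q[x] without reducing: a · b = -6·x^3 - 18·x^2 - 16·x - 8. Now divide by f(x) = x^3 - 3, eliminating the leading term at each step:
  leading term -6·x^3: subtract (-6)·f(x) = 18 - 6·x^3, leaving -18·x^2 - 16·x - 26
The degree is now < 3, so this is the remainder. Hence a · b ≡ -18·x^2 - 16·x - 26 in Q[x]/(f).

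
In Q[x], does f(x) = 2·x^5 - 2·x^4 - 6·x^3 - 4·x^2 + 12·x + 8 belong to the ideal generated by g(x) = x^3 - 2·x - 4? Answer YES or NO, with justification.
In Q[x] the ideal (g) consists of all multiples of g, so f ∈ (g) iff g | f, i.e. iff the remainder of f on division by g is 0. Divide f by g (g is monic, so eliminate the leading term of the running remainder at each step):
  leading term 2·x^5: subtract (2·x^2)·g(x) = 2·x^5 - 4·x^3 - 8·x^2, leaving -2·x^4 - 2·x^3 + 4·x^2 + 12·x + 8
  leading term -2·x^4: subtract (-2·x)·g(x) = -2·x^4 + 4·x^2 + 8·x, leaving -2·x^3 + 4·x + 8
  leading term -2·x^3: subtract (-2)·g(x) = -2·x^3 + 4·x + 8, leaving 0
The remainder is 0, so f(x) = g(x) · h(x) with h(x) = 2·x^2 - 2·x - 2. Hence g | f, i.e. f ∈ (g).

Final answer: YES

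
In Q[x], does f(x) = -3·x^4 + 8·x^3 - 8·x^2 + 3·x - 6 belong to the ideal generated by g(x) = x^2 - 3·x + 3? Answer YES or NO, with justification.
In Q[x] the ideal (g) consists of all multiples of g, so f ∈ (g) iff g | f, i.e. iff the remainder of f on division by g is 0. Divide f by g (g is monic, so eliminate the leading term of the running remainder at each step):
  leading term -3·x^4: subtract (-3·x^2)·g(x) = -3·x^4 + 9·x^3 - 9·x^2, leaving -x^3 + x^2 + 3·x - 6
  leading term -x^3: subtract (-x)·g(x) = -x^3 + 3·x^2 - 3·x, leaving -2·x^2 + 6·x - 6
  leading term -2·x^2: subtract (-2)·g(x) = -2·x^2 + 6·x - 6, leaving 0
The remainder is 0, so f(x) = g(x) · h(x) with h(x) = -3·x^2 - x - 2. Hence g | f, i.e. f ∈ (g).

Final answer: YES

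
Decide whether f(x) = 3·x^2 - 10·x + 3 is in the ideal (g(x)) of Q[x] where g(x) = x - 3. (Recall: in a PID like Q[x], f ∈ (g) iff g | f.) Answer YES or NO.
YES

In Q[x] the ideal (g) consists of all multiples of g, so f ∈ (g) iff g | f, i.e. iff the remainder of f on division by g is 0. Divide f by g (g is monic, so eliminate the leading term of the running remainder at each step):
  leading term 3·x^2: subtract (3·x)·g(x) = 3·x^2 - 9·x, leaving 3 - x
  leading term -x: subtract (-1)·g(x) = 3 - x, leaving 0
The remainder is 0, so f(x) = g(x) · h(x) with h(x) = 3·x - 1. Hence g | f, i.e. f ∈ (g).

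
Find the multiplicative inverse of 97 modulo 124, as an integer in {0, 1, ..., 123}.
Apply the extended Euclidean algorithm to (124, 97), tracking rows (r, s, t) with s·124 + t·97 = r. Each division r_prev = q·r_cur + r_new produces the new row as (previous row) − q·(current row):
  row A: (124, 1, 0)   [1·124 + 0·97 = 124]
  row B: (97, 0, 1)   [0·124 + 1·97 = 97]
  124 = 1·97 + 27   → row C = row A − 1·row B = (27, 1, −1)   [check: 1·124 − 1·97 = 27]
  97 = 3·27 + 16   → row D = row B − 3·row C = (16, −3, 4)   [check: −3·124 + 4·97 = 16]
  27 = 1·16 + 11   → row E = row C − 1·row D = (11, 4, −5)   [check: 4·124 − 5·97 = 11]
  16 = 1·11 + 5   → row F = row D − 1·row E = (5, −7, 9)   [check: −7·124 + 9·97 = 5]
  11 = 2·5 + 1   → row G = row E − 2·row F = (1, 18, −23)   [check: 18·124 − 23·97 = 1]
  5 = 5·1 + 0   → remainder 0, stop. gcd = 1 (last nonzero row G).
The gcd is 1, so 97 is invertible mod 124. The last nonzero row gives 18·124 − 23·97 = 1, so t = −23. So 97^(−1) ≡ −23 ≡ 101 (mod 124). Verify: 97 · 101 = 9797 ≡ 1 (mod 124). ✓

Final answer: 97^(−1) ≡ 101 (mod 124)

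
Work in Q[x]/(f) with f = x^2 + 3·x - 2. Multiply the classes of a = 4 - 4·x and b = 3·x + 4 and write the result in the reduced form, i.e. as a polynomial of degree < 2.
First multiply in Q[x] without reducing: a · b = -12·x^2 - 4·x + 16. Now divide by f(x) = x^2 + 3·x - 2, eliminating the leading term at each step:
  leading term -12·x^2: subtract (-12)·f(x) = -12·x^2 - 36·x + 24, leaving 32·x - 8
The degree is now < 2, so this is the remainder. Hence a · b ≡ 32·x - 8 in Q[x]/(f).

Final answer: a · b ≡ 32·x - 8 (mod f(x))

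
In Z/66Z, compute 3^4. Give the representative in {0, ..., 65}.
15

Use repeated squaring. Binary(4) = 100. Walk through the bits of the exponent 4 left-to-right: at each bit after the leading one, square the running value, then multiply by 3 if the bit is 1 (always reducing mod 66):
  bit 1 = 1 (leading): start with 3.
  bit 2 = 0: square 3^2 = 9 (mod 66).
  bit 3 = 0: square 9^2 = 81 ≡ 15 (mod 66).
Final value: 3^4 ≡ 15 (mod 66).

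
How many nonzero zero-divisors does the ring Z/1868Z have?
In Z/1868Z each nonzero element is either a unit (gcd with 1868 is 1) or a zero-divisor (gcd > 1). The number of units is φ(1868): factorise 1868 = 2^2 · 467, so φ(1868) = (2^2 − 2^1) · (467 − 1) = 2 · 466 = 932. The nonzero elements number 1868 − 1 = 1867. Hence the nonzero zero-divisors number 1867 − 932 = 935.

Final answer: Z/1868Z has 935 nonzero zero-divisors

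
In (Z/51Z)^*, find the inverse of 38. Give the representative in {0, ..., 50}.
38^(−1) ≡ 47 (mod 51)

Apply the extended Euclidean algorithm to (51, 38), tracking rows (r, s, t) with s·51 + t·38 = r. Each division r_prev = q·r_cur + r_new produces the new row as (previous row) − q·(current row):
  row A: (51, 1, 0)   [1·51 + 0·38 = 51]
  row B: (38, 0, 1)   [0·51 + 1·38 = 38]
  51 = 1·38 + 13   → row C = row A − 1·row B = (13, 1, −1)   [check: 1·51 − 1·38 = 13]
  38 = 2·13 + 12   → row D = row B − 2·row C = (12, −2, 3)   [check: −2·51 + 3·38 = 12]
  13 = 1·12 + 1   → row E = row C − 1·row D = (1, 3, −4)   [check: 3·51 − 4·38 = 1]
  12 = 12·1 + 0   → remainder 0, stop. gcd = 1 (last nonzero row E).
The gcd is 1, so 38 is invertible mod 51. The last nonzero row gives 3·51 − 4·38 = 1, so t = −4. So 38^(−1) ≡ −4 ≡ 47 (mod 51). Verify: 38 · 47 = 1786 ≡ 1 (mod 51). ✓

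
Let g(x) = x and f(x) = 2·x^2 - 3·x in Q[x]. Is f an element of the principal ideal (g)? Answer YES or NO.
YES

In Q[x] the ideal (g) consists of all multiples of g, so f ∈ (g) iff g | f, i.e. iff the remainder of f on division by g is 0. Divide f by g (g is monic, so eliminate the leading term of the running remainder at each step):
  leading term 2·x^2: subtract (2·x)·g(x) = 2·x^2, leaving -3·x
  leading term -3·x: subtract (-3)·g(x) = -3·x, leaving 0
The remainder is 0, so f(x) = g(x) · h(x) with h(x) = 2·x - 3. Hence g | f, i.e. f ∈ (g).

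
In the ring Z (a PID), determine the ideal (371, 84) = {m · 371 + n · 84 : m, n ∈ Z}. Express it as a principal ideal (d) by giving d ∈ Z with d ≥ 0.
In the PID Z, (a, b) is generated by gcd(a, b). Compute gcd(371, 84) with the extended Euclidean algorithm, tracking rows (r, s, t) with s·371 + t·84 = r:
  row A: (371, 1, 0)   [1·371 + 0·84 = 371]
  row B: (84, 0, 1)   [0·371 + 1·84 = 84]
  371 = 4·84 + 35   → row C = row A − 4·row B = (35, 1, −4)   [check: 1·371 − 4·84 = 35]
  84 = 2·35 + 14   → row D = row B − 2·row C = (14, −2, 9)   [check: −2·371 + 9·84 = 14]
  35 = 2·14 + 7   → row E = row C − 2·row D = (7, 5, −22)   [check: 5·371 − 22·84 = 7]
  14 = 2·7 + 0   → remainder 0, stop. gcd = 7 (last nonzero row E).
So gcd(371, 84) = 7, with Bézout identity 5·371 − 22·84 = 7. Containment (⊇): the Bézout identity exhibits 7 as an element of (371, 84), giving (7) ⊆ (371, 84). Containment (⊆): since 7 | 371 and 7 | 84 (371 = 7·53, 84 = 7·12), every Z-linear combination of 371 and 84 is divisible by 7, so (371, 84) ⊆ (7). Therefore (371, 84) = (7), d = 7.

Final answer: (371, 84) = (7); d = 7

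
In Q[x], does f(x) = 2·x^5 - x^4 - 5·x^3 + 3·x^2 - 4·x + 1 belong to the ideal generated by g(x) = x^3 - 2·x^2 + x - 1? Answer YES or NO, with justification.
YES

In Q[x] the ideal (g) consists of all multiples of g, so f ∈ (g) iff g | f, i.e. iff the remainder of f on division by g is 0. Divide f by g (g is monic, so eliminate the leading term of the running remainder at each step):
  leading term 2·x^5: subtract (2·x^2)·g(x) = 2·x^5 - 4·x^4 + 2·x^3 - 2·x^2, leaving 3·x^4 - 7·x^3 + 5·x^2 - 4·x + 1
  leading term 3·x^4: subtract (3·x)·g(x) = 3·x^4 - 6·x^3 + 3·x^2 - 3·x, leaving -x^3 + 2·x^2 - x + 1
  leading term -x^3: subtract (-1)·g(x) = -x^3 + 2·x^2 - x + 1, leaving 0
The remainder is 0, so f(x) = g(x) · h(x) with h(x) = 2·x^2 + 3·x - 1. Hence g | f, i.e. f ∈ (g).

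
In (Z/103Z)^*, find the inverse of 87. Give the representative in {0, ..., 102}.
87^(−1) ≡ 45 (mod 103)

Apply the extended Euclidean algorithm to (103, 87), tracking rows (r, s, t) with s·103 + t·87 = r. Each division r_prev = q·r_cur + r_new produces the new row as (previous row) − q·(current row):
  row A: (103, 1, 0)   [1·103 + 0·87 = 103]
  row B: (87, 0, 1)   [0·103 + 1·87 = 87]
  103 = 1·87 + 16   → row C = row A − 1·row B = (16, 1, −1)   [check: 1·103 − 1·87 = 16]
  87 = 5·16 + 7   → row D = row B − 5·row C = (7, −5, 6)   [check: −5·103 + 6·87 = 7]
  16 = 2·7 + 2   → row E = row C − 2·row D = (2, 11, −13)   [check: 11·103 − 13·87 = 2]
  7 = 3·2 + 1   → row F = row D − 3·row E = (1, −38, 45)   [check: −38·103 + 45·87 = 1]
  2 = 2·1 + 0   → remainder 0, stop. gcd = 1 (last nonzero row F).
The gcd is 1, so 87 is invertible mod 103. The last nonzero row gives −38·103 + 45·87 = 1, so t = 45. So 87^(−1) ≡ 45 (mod 103). Verify: 87 · 45 = 3915 ≡ 1 (mod 103). ✓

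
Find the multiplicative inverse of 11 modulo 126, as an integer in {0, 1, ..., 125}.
Apply the extended Euclidean algorithm to (126, 11), tracking rows (r, s, t) with s·126 + t·11 = r. Each division r_prev = q·r_cur + r_new produces the new row as (previous row) − q·(current row):
  row A: (126, 1, 0)   [1·126 + 0·11 = 126]
  row B: (11, 0, 1)   [0·126 + 1·11 = 11]
  126 = 11·11 + 5   → row C = row A − 11·row B = (5, 1, −11)   [check: 1·126 − 11·11 = 5]
  11 = 2·5 + 1   → row D = row B − 2·row C = (1, −2, 23)   [check: −2·126 + 23·11 = 1]
  5 = 5·1 + 0   → remainder 0, stop. gcd = 1 (last nonzero row D).
The gcd is 1, so 11 is invertible mod 126. The last nonzero row gives −2·126 + 23·11 = 1, so t = 23. So 11^(−1) ≡ 23 (mod 126). Verify: 11 · 23 = 253 ≡ 1 (mod 126). ✓

Final answer: 11^(−1) ≡ 23 (mod 126)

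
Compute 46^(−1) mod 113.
46^(−1) ≡ 86 (mod 113)

Apply the extended Euclidean algorithm to (113, 46), tracking rows (r, s, t) with s·113 + t·46 = r. Each division r_prev = q·r_cur + r_new produces the new row as (previous row) − q·(current row):
  row A: (113, 1, 0)   [1·113 + 0·46 = 113]
  row B: (46, 0, 1)   [0·113 + 1·46 = 46]
  113 = 2·46 + 21   → row C = row A − 2·row B = (21, 1, −2)   [check: 1·113 − 2·46 = 21]
  46 = 2·21 + 4   → row D = row B − 2·row C = (4, −2, 5)   [check: −2·113 + 5·46 = 4]
  21 = 5·4 + 1   → row E = row C − 5·row D = (1, 11, −27)   [check: 11·113 − 27·46 = 1]
  4 = 4·1 + 0   → remainder 0, stop. gcd = 1 (last nonzero row E).
The gcd is 1, so 46 is invertible mod 113. The last nonzero row gives 11·113 − 27·46 = 1, so t = −27. So 46^(−1) ≡ −27 ≡ 86 (mod 113). Verify: 46 · 86 = 3956 ≡ 1 (mod 113). ✓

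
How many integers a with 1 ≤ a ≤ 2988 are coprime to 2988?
The number of a ∈ {1, ..., 2988} with gcd(a, 2988) = 1 is by definition Euler's totient φ(2988). φ is multiplicative, with φ(p^e) = p^e − p^(e−1). Factorise 2988 = 2^2 · 3^2 · 83. Then
  φ(2988) = (2^2 − 2^1) · (3^2 − 3^1) · (83 − 1) = 2 · 6 · 82 = 984.
So there are 984 such integers.

Final answer: 984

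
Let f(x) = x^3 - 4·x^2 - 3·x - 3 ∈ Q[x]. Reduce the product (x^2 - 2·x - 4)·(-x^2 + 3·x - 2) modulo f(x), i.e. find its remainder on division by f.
First multiply in Q[x] without reducing: a · b = -x^4 + 5·x^3 - 4·x^2 - 8·x + 8. Now divide by f(x) = x^3 - 4·x^2 - 3·x - 3, eliminating the leading term at each step:
  leading term -x^4: subtract (-x)·f(x) = -x^4 + 4·x^3 + 3·x^2 + 3·x, leaving x^3 - 7·x^2 - 11·x + 8
  leading term x^3: subtract (1)·f(x) = x^3 - 4·x^2 - 3·x - 3, leaving -3·x^2 - 8·x + 11
The degree is now < 3, so this is the remainder. Hence a · b ≡ -3·x^2 - 8·x + 11 in Q[x]/(f).

Final answer: a · b ≡ -3·x^2 - 8·x + 11 (mod f(x))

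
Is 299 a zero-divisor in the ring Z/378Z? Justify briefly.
gcd(299, 378) = 1, so 299 is a unit in Z/378Z (it has a multiplicative inverse). A unit cannot be a zero-divisor: if 299·b ≡ 0 then multiplying both sides by 299^(−1) gives b ≡ 0. So 299 is not a zero-divisor.

Final answer: NO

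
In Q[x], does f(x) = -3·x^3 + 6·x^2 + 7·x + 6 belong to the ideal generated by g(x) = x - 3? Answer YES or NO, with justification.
YES

In Q[x] the ideal (g) consists of all multiples of g, so f ∈ (g) iff g | f, i.e. iff the remainder of f on division by g is 0. Divide f by g (g is monic, so eliminate the leading term of the running remainder at each step):
  leading term -3·x^3: subtract (-3·x^2)·g(x) = -3·x^3 + 9·x^2, leaving -3·x^2 + 7·x + 6
  leading term -3·x^2: subtract (-3·x)·g(x) = -3·x^2 + 9·x, leaving 6 - 2·x
  leading term -2·x: subtract (-2)·g(x) = 6 - 2·x, leaving 0
The remainder is 0, so f(x) = g(x) · h(x) with h(x) = -3·x^2 - 3·x - 2. Hence g | f, i.e. f ∈ (g).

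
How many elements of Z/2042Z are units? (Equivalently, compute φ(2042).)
An element a ∈ Z/2042Z is a unit iff gcd(a, 2042) = 1, so the number of units is φ(2042). φ is multiplicative, with φ(p^e) = p^e − p^(e−1). Factorise 2042 = 2 · 1021. Then
  φ(2042) = (2 − 1) · (1021 − 1) = 1 · 1020 = 1020.

Final answer: Z/2042Z has φ(2042) = 1020 units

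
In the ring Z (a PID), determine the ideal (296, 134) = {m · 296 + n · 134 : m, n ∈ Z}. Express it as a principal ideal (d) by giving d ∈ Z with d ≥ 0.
In the PID Z, (a, b) is generated by gcd(a, b). Compute gcd(296, 134) with the extended Euclidean algorithm, tracking rows (r, s, t) with s·296 + t·134 = r:
  row A: (296, 1, 0)   [1·296 + 0·134 = 296]
  row B: (134, 0, 1)   [0·296 + 1·134 = 134]
  296 = 2·134 + 28   → row C = row A − 2·row B = (28, 1, −2)   [check: 1·296 − 2·134 = 28]
  134 = 4·28 + 22   → row D = row B − 4·row C = (22, −4, 9)   [check: −4·296 + 9·134 = 22]
  28 = 1·22 + 6   → row E = row C − 1·row D = (6, 5, −11)   [check: 5·296 − 11·134 = 6]
  22 = 3·6 + 4   → row F = row D − 3·row E = (4, −19, 42)   [check: −19·296 + 42·134 = 4]
  6 = 1·4 + 2   → row G = row E − 1·row F = (2, 24, −53)   [check: 24·296 − 53·134 = 2]
  4 = 2·2 + 0   → remainder 0, stop. gcd = 2 (last nonzero row G).
So gcd(296, 134) = 2, with Bézout identity 24·296 − 53·134 = 2. Containment (⊇): the Bézout identity exhibits 2 as an element of (296, 134), giving (2) ⊆ (296, 134). Containment (⊆): since 2 | 296 and 2 | 134 (296 = 2·148, 134 = 2·67), every Z-linear combination of 296 and 134 is divisible by 2, so (296, 134) ⊆ (2). Therefore (296, 134) = (2), d = 2.

Final answer: (296, 134) = (2); d = 2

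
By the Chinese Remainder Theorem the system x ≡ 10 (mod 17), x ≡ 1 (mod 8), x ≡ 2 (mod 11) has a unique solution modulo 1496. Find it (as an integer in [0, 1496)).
The moduli 17, 8, 11 are pairwise coprime, so by the CRT there is a unique solution mod 17·8·11 = 1496.
Solve by successive substitution. Start with x ≡ 10 (mod 17).
  Combine with x ≡ 1 (mod 8): write x = 10 + 17·t and require 10 + 17·t ≡ 1 (mod 8), i.e. 17·t ≡ 1 − 10 ≡ 7 (mod 8). Since 17^(−1) ≡ 1 (mod 8) (17 ≡ 1 (mod 8)), t ≡ 1·7 ≡ 7 (mod 8). So x ≡ 10 + 17·7 = 129 (mod 136).
  Combine with x ≡ 2 (mod 11): write x = 129 + 136·t and require 129 + 136·t ≡ 2 (mod 11), i.e. 136·t ≡ 2 − 129 ≡ 5 (mod 11). Since 136^(−1) ≡ 3 (mod 11) (136 ≡ 4 (mod 11)), t ≡ 3·5 ≡ 4 (mod 11). So x ≡ 129 + 136·4 = 673 (mod 1496).
Unique solution in [0, 1496): x = 673.

Final answer: x ≡ 673 (mod 1496); the representative in [0, 1496) is 673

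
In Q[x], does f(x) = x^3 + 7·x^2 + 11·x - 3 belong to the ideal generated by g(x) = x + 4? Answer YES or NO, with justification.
In Q[x] the ideal (g) consists of all multiples of g, so f ∈ (g) iff g | f, i.e. iff the remainder of f on division by g is 0. Divide f by g (g is monic, so eliminate the leading term of the running remainder at each step):
  leading term x^3: subtract (x^2)·g(x) = x^3 + 4·x^2, leaving 3·x^2 + 11·x - 3
  leading term 3·x^2: subtract (3·x)·g(x) = 3·x^2 + 12·x, leaving -x - 3
  leading term -x: subtract (-1)·g(x) = -x - 4, leaving 1
The remainder r(x) = 1 ≠ 0 (and deg r < deg g), so g ∤ f, i.e. f ∉ (g).

Final answer: NO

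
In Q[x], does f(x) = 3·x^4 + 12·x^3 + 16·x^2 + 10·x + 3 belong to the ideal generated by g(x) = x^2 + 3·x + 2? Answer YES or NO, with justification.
In Q[x] the ideal (g) consists of all multiples of g, so f ∈ (g) iff g | f, i.e. iff the remainder of f on division by g is 0. Divide f by g (g is monic, so eliminate the leading term of the running remainder at each step):
  leading term 3·x^4: subtract (3·x^2)·g(x) = 3·x^4 + 9·x^3 + 6·x^2, leaving 3·x^3 + 10·x^2 + 10·x + 3
  leading term 3·x^3: subtract (3·x)·g(x) = 3·x^3 + 9·x^2 + 6·x, leaving x^2 + 4·x + 3
  leading term x^2: subtract (1)·g(x) = x^2 + 3·x + 2, leaving x + 1
The remainder r(x) = x + 1 ≠ 0 (and deg r < deg g), so g ∤ f, i.e. f ∉ (g).

Final answer: NO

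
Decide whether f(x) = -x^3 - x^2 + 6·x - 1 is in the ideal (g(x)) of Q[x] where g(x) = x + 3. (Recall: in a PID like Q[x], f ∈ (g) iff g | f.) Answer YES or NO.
In Q[x] the ideal (g) consists of all multiples of g, so f ∈ (g) iff g | f, i.e. iff the remainder of f on division by g is 0. Divide f by g (g is monic, so eliminate the leading term of the running remainder at each step):
  leading term -x^3: subtract (-x^2)·g(x) = -x^3 - 3·x^2, leaving 2·x^2 + 6·x - 1
  leading term 2·x^2: subtract (2·x)·g(x) = 2·x^2 + 6·x, leaving -1
The remainder r(x) = -1 ≠ 0 (and deg r < deg g), so g ∤ f, i.e. f ∉ (g).

Final answer: NO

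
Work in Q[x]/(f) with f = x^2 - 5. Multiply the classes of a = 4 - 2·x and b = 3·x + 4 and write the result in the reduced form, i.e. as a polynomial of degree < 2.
First multiply in Q[x] without reducing: a · b = -6·x^2 + 4·x + 16. Now divide by f(x) = x^2 - 5, eliminating the leading term at each step:
  leading term -6·x^2: subtract (-6)·f(x) = 30 - 6·x^2, leaving 4·x - 14
The degree is now < 2, so this is the remainder. Hence a · b ≡ 4·x - 14 in Q[x]/(f).

Final answer: a · b ≡ 4·x - 14 (mod f(x))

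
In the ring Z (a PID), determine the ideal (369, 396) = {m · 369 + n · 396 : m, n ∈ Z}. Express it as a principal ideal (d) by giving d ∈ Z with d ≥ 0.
(369, 396) = (9); d = 9

In the PID Z, (a, b) is generated by gcd(a, b). Compute gcd(396, 369) with the extended Euclidean algorithm, tracking rows (r, s, t) with s·396 + t·369 = r:
  row A: (396, 1, 0)   [1·396 + 0·369 = 396]
  row B: (369, 0, 1)   [0·396 + 1·369 = 369]
  396 = 1·369 + 27   → row C = row A − 1·row B = (27, 1, −1)   [check: 1·396 − 1·369 = 27]
  369 = 13·27 + 18   → row D = row B − 13·row C = (18, −13, 14)   [check: −13·396 + 14·369 = 18]
  27 = 1·18 + 9   → row E = row C − 1·row D = (9, 14, −15)   [check: 14·396 − 15·369 = 9]
  18 = 2·9 + 0   → remainder 0, stop. gcd = 9 (last nonzero row E).
So gcd(369, 396) = 9, with Bézout identity 14·396 − 15·369 = 9. Containment (⊇): the Bézout identity exhibits 9 as an element of (369, 396), giving (9) ⊆ (369, 396). Containment (⊆): since 9 | 369 and 9 | 396 (369 = 9·41, 396 = 9·44), every Z-linear combination of 369 and 396 is divisible by 9, so (369, 396) ⊆ (9). Therefore (369, 396) = (9), d = 9.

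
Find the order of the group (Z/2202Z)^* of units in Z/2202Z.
|(Z/2202Z)^*| = 732

(Z/2202Z)^* consists of the classes a with gcd(a, 2202) = 1, so its order is φ(2202). φ is multiplicative, with φ(p^e) = p^e − p^(e−1). Factorise 2202 = 2 · 3 · 367. Then
  φ(2202) = (2 − 1) · (3 − 1) · (367 − 1) = 1 · 2 · 366 = 732.
Thus |(Z/2202Z)^*| = 732.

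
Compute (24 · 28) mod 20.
Reduce the factors first: 24 ≡ 4, 28 ≡ 8 (mod 20), so 24 · 28 ≡ 4 · 8 (mod 20). 4 · 8 = 32. Dividing by 20: 32 = 1·20 + 12. So (24 · 28) mod 20 = 12.

Final answer: 12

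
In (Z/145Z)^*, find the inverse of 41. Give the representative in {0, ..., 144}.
Apply the extended Euclidean algorithm to (145, 41), tracking rows (r, s, t) with s·145 + t·41 = r. Each division r_prev = q·r_cur + r_new produces the new row as (previous row) − q·(current row):
  row A: (145, 1, 0)   [1·145 + 0·41 = 145]
  row B: (41, 0, 1)   [0·145 + 1·41 = 41]
  145 = 3·41 + 22   → row C = row A − 3·row B = (22, 1, −3)   [check: 1·145 − 3·41 = 22]
  41 = 1·22 + 19   → row D = row B − 1·row C = (19, −1, 4)   [check: −1·145 + 4·41 = 19]
  22 = 1·19 + 3   → row E = row C − 1·row D = (3, 2, −7)   [check: 2·145 − 7·41 = 3]
  19 = 6·3 + 1   → row F = row D − 6·row E = (1, −13, 46)   [check: −13·145 + 46·41 = 1]
  3 = 3·1 + 0   → remainder 0, stop. gcd = 1 (last nonzero row F).
The gcd is 1, so 41 is invertible mod 145. The last nonzero row gives −13·145 + 46·41 = 1, so t = 46. So 41^(−1) ≡ 46 (mod 145). Verify: 41 · 46 = 1886 ≡ 1 (mod 145). ✓

Final answer: 41^(−1) ≡ 46 (mod 145)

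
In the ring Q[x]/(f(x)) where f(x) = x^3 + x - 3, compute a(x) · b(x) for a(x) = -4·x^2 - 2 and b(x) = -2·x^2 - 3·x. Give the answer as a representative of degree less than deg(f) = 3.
First multiply in Q[x] without reducing: a · b = 8·x^4 + 12·x^3 + 4·x^2 + 6·x. Now divide by f(x) = x^3 + x - 3, eliminating the leading term at each step:
  leading term 8·x^4: subtract (8·x)·f(x) = 8·x^4 + 8·x^2 - 24·x, leaving 12·x^3 - 4·x^2 + 30·x
  leading term 12·x^3: subtract (12)·f(x) = 12·x^3 + 12·x - 36, leaving -4·x^2 + 18·x + 36
The degree is now < 3, so this is the remainder. Hence a · b ≡ -4·x^2 + 18·x + 36 in Q[x]/(f).

Final answer: a · b ≡ -4·x^2 + 18·x + 36 (mod f(x))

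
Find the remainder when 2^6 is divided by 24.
Use repeated squaring. Binary(6) = 110. Walk through the bits of the exponent 6 left-to-right: at each bit after the leading one, square the running value, then multiply by 2 if the bit is 1 (always reducing mod 24):
  bit 1 = 1 (leading): start with 2.
  bit 2 = 1: square 2^2 = 4; bit is 1, so multiply 4·2 = 8 (mod 24).
  bit 3 = 0: square 8^2 = 64 ≡ 16 (mod 24).
Final value: 2^6 ≡ 16 (mod 24).

Final answer: 16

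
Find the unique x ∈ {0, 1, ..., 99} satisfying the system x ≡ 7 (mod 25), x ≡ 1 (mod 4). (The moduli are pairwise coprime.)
The moduli 25, 4 are pairwise coprime, so by the CRT there is a unique solution mod 25·4 = 100.
Solve by successive substitution. Start with x ≡ 7 (mod 25).
  Combine with x ≡ 1 (mod 4): write x = 7 + 25·t and require 7 + 25·t ≡ 1 (mod 4), i.e. 25·t ≡ 1 − 7 ≡ 2 (mod 4). Since 25^(−1) ≡ 1 (mod 4) (25 ≡ 1 (mod 4)), t ≡ 1·2 ≡ 2 (mod 4). So x ≡ 7 + 25·2 = 57 (mod 100).
Unique solution in [0, 100): x = 57.

Final answer: x ≡ 57 (mod 100); the representative in [0, 100) is 57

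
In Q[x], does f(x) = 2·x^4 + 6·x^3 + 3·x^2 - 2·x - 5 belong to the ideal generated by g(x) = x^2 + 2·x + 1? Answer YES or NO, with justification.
NO

In Q[x] the ideal (g) consists of all multiples of g, so f ∈ (g) iff g | f, i.e. iff the remainder of f on division by g is 0. Divide f by g (g is monic, so eliminate the leading term of the running remainder at each step):
  leading term 2·x^4: subtract (2·x^2)·g(x) = 2·x^4 + 4·x^3 + 2·x^2, leaving 2·x^3 + x^2 - 2·x - 5
  leading term 2·x^3: subtract (2·x)·g(x) = 2·x^3 + 4·x^2 + 2·x, leaving -3·x^2 - 4·x - 5
  leading term -3·x^2: subtract (-3)·g(x) = -3·x^2 - 6·x - 3, leaving 2·x - 2
The remainder r(x) = 2·x - 2 ≠ 0 (and deg r < deg g), so g ∤ f, i.e. f ∉ (g).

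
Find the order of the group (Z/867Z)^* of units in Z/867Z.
(Z/867Z)^* consists of the classes a with gcd(a, 867) = 1, so its order is φ(867). φ is multiplicative, with φ(p^e) = p^e − p^(e−1). Factorise 867 = 3 · 17^2. Then
  φ(867) = (3 − 1) · (17^2 − 17^1) = 2 · 272 = 544.
Thus |(Z/867Z)^*| = 544.

Final answer: |(Z/867Z)^*| = 544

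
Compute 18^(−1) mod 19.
18^(−1) ≡ 18 (mod 19)

Apply the extended Euclidean algorithm to (19, 18), tracking rows (r, s, t) with s·19 + t·18 = r. Each division r_prev = q·r_cur + r_new produces the new row as (previous row) − q·(current row):
  row A: (19, 1, 0)   [1·19 + 0·18 = 19]
  row B: (18, 0, 1)   [0·19 + 1·18 = 18]
  19 = 1·18 + 1   → row C = row A − 1·row B = (1, 1, −1)   [check: 1·19 − 1·18 = 1]
  18 = 18·1 + 0   → remainder 0, stop. gcd = 1 (last nonzero row C).
The gcd is 1, so 18 is invertible mod 19. The last nonzero row gives 1·19 − 1·18 = 1, so t = −1. So 18^(−1) ≡ −1 ≡ 18 (mod 19). Verify: 18 · 18 = 324 ≡ 1 (mod 19). ✓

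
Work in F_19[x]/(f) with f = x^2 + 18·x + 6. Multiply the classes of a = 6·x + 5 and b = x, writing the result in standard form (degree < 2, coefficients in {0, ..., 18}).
Multiply as integer polynomials: a · b = 6·x^2 + 5·x. Reducing coefficients mod 19: a · b ≡ 6·x^2 + 5·x. Now divide by f(x) = x^2 + 18·x + 6 in F_19[x], eliminating the leading term at each step:
  leading term 6·x^2: subtract (6)·f(x) = 6·x^2 + 13·x + 17, leaving 11·x + 2 (coefficients mod 19)
The degree is now < 2, so this is the remainder. Hence a · b ≡ 11·x + 2 in F_19[x]/(f).

Final answer: a · b ≡ 11·x + 2 (mod f(x))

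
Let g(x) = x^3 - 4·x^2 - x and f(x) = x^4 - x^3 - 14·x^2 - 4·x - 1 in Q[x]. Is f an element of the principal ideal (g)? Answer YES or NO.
NO

In Q[x] the ideal (g) consists of all multiples of g, so f ∈ (g) iff g | f, i.e. iff the remainder of f on division by g is 0. Divide f by g (g is monic, so eliminate the leading term of the running remainder at each step):
  leading term x^4: subtract (x)·g(x) = x^4 - 4·x^3 - x^2, leaving 3·x^3 - 13·x^2 - 4·x - 1
  leading term 3·x^3: subtract (3)·g(x) = 3·x^3 - 12·x^2 - 3·x, leaving -x^2 - x - 1
The remainder r(x) = -x^2 - x - 1 ≠ 0 (and deg r < deg g), so g ∤ f, i.e. f ∉ (g).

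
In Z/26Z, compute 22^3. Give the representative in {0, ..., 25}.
14

Use repeated squaring. Binary(3) = 11. Walk through the bits of the exponent 3 left-to-right: at each bit after the leading one, square the running value, then multiply by 22 if the bit is 1 (always reducing mod 26):
  bit 1 = 1 (leading): start with 22.
  bit 2 = 1: square 22^2 = 484 ≡ 16; bit is 1, so multiply 16·22 = 352 ≡ 14 (mod 26).
Final value: 22^3 ≡ 14 (mod 26).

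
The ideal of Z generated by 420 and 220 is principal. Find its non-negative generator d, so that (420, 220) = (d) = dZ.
(420, 220) = (20); d = 20

In the PID Z, (a, b) is generated by gcd(a, b). Compute gcd(420, 220) with the extended Euclidean algorithm, tracking rows (r, s, t) with s·420 + t·220 = r:
  row A: (420, 1, 0)   [1·420 + 0·220 = 420]
  row B: (220, 0, 1)   [0·420 + 1·220 = 220]
  420 = 1·220 + 200   → row C = row A − 1·row B = (200, 1, −1)   [check: 1·420 − 1·220 = 200]
  220 = 1·200 + 20   → row D = row B − 1·row C = (20, −1, 2)   [check: −1·420 + 2·220 = 20]
  200 = 10·20 + 0   → remainder 0, stop. gcd = 20 (last nonzero row D).
So gcd(420, 220) = 20, with Bézout identity −1·420 + 2·220 = 20. Containment (⊇): the Bézout identity exhibits 20 as an element of (420, 220), giving (20) ⊆ (420, 220). Containment (⊆): since 20 | 420 and 20 | 220 (420 = 20·21, 220 = 20·11), every Z-linear combination of 420 and 220 is divisible by 20, so (420, 220) ⊆ (20). Therefore (420, 220) = (20), d = 20.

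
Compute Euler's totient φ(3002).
φ(3002) = 1404

φ is multiplicative, with φ(p^e) = p^e − p^(e−1). Factorise 3002 = 2 · 19 · 79. Then
  φ(3002) = (2 − 1) · (19 − 1) · (79 − 1) = 1 · 18 · 78 = 1404.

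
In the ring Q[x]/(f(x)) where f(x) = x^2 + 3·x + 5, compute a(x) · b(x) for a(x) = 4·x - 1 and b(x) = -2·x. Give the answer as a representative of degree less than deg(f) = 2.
a · b ≡ 26·x + 40 (mod f(x))

First multiply in Q[x] without reducing: a · b = -8·x^2 + 2·x. Now divide by f(x) = x^2 + 3·x + 5, eliminating the leading term at each step:
  leading term -8·x^2: subtract (-8)·f(x) = -8·x^2 - 24·x - 40, leaving 26·x + 40
The degree is now < 2, so this is the remainder. Hence a · b ≡ 26·x + 40 in Q[x]/(f).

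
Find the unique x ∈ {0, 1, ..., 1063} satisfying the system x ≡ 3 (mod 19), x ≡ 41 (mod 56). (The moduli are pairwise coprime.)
The moduli 19, 56 are pairwise coprime, so by the CRT there is a unique solution mod 19·56 = 1064.
Solve by successive substitution. Start with x ≡ 3 (mod 19).
  Combine with x ≡ 41 (mod 56): write x = 3 + 19·t and require 3 + 19·t ≡ 41 (mod 56), i.e. 19·t ≡ 41 − 3 ≡ 38 (mod 56). Since 19^(−1) ≡ 3 (mod 56), t ≡ 3·38 ≡ 2 (mod 56). So x ≡ 3 + 19·2 = 41 (mod 1064).
Unique solution in [0, 1064): x = 41.

Final answer: x ≡ 41 (mod 1064); the representative in [0, 1064) is 41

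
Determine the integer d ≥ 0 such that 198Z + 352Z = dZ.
In the PID Z, (a, b) is generated by gcd(a, b). Compute gcd(352, 198) with the extended Euclidean algorithm, tracking rows (r, s, t) with s·352 + t·198 = r:
  row A: (352, 1, 0)   [1·352 + 0·198 = 352]
  row B: (198, 0, 1)   [0·352 + 1·198 = 198]
  352 = 1·198 + 154   → row C = row A − 1·row B = (154, 1, −1)   [check: 1·352 − 1·198 = 154]
  198 = 1·154 + 44   → row D = row B − 1·row C = (44, −1, 2)   [check: −1·352 + 2·198 = 44]
  154 = 3·44 + 22   → row E = row C − 3·row D = (22, 4, −7)   [check: 4·352 − 7·198 = 22]
  44 = 2·22 + 0   → remainder 0, stop. gcd = 22 (last nonzero row E).
So gcd(198, 352) = 22, with Bézout identity 4·352 − 7·198 = 22. Containment (⊇): the Bézout identity exhibits 22 as an element of (198, 352), giving (22) ⊆ (198, 352). Containment (⊆): since 22 | 198 and 22 | 352 (198 = 22·9, 352 = 22·16), every Z-linear combination of 198 and 352 is divisible by 22, so (198, 352) ⊆ (22). Therefore (198, 352) = (22), d = 22.

Final answer: (198, 352) = (22); d = 22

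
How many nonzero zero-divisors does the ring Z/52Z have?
Z/52Z has 27 nonzero zero-divisors

In Z/52Z each nonzero element is either a unit (gcd with 52 is 1) or a zero-divisor (gcd > 1). The number of units is φ(52): factorise 52 = 2^2 · 13, so φ(52) = (2^2 − 2^1) · (13 − 1) = 2 · 12 = 24. The nonzero elements number 52 − 1 = 51. Hence the nonzero zero-divisors number 51 − 24 = 27.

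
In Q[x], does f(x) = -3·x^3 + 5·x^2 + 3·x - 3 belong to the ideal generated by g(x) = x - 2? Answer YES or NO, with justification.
NO

In Q[x] the ideal (g) consists of all multiples of g, so f ∈ (g) iff g | f, i.e. iff the remainder of f on division by g is 0. Divide f by g (g is monic, so eliminate the leading term of the running remainder at each step):
  leading term -3·x^3: subtract (-3·x^2)·g(x) = -3·x^3 + 6·x^2, leaving -x^2 + 3·x - 3
  leading term -x^2: subtract (-x)·g(x) = -x^2 + 2·x, leaving x - 3
  leading term x: subtract (1)·g(x) = x - 2, leaving -1
The remainder r(x) = -1 ≠ 0 (and deg r < deg g), so g ∤ f, i.e. f ∉ (g).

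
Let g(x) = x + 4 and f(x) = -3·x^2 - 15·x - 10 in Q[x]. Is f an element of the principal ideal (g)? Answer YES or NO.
In Q[x] the ideal (g) consists of all multiples of g, so f ∈ (g) iff g | f, i.e. iff the remainder of f on division by g is 0. Divide f by g (g is monic, so eliminate the leading term of the running remainder at each step):
  leading term -3·x^2: subtract (-3·x)·g(x) = -3·x^2 - 12·x, leaving -3·x - 10
  leading term -3·x: subtract (-3)·g(x) = -3·x - 12, leaving 2
The remainder r(x) = 2 ≠ 0 (and deg r < deg g), so g ∤ f, i.e. f ∉ (g).

Final answer: NO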